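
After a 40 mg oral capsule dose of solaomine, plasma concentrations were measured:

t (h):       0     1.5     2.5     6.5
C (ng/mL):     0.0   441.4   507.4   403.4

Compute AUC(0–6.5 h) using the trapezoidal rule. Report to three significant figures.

AUC = 2630 ng/mL·h

Trapezoidal AUC_0→6.5:
  [0→1.5]: (0.0+441.4)/2 × 1.5 = 331.05
  [1.5→2.5]: (441.4+507.4)/2 × 1 = 474.4
  [2.5→6.5]: (507.4+403.4)/2 × 4 = 1821.6
  Sum = 2627.05 ng/mL·h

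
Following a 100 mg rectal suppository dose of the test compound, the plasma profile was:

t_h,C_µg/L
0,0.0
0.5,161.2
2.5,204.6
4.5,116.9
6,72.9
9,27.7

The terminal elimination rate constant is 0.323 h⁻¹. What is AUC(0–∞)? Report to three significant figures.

AUC = 1110 µg/L·h

Trapezoidal AUC_0→9:
  [0→0.5]: (0.0+161.2)/2 × 0.5 = 40.3
  [0.5→2.5]: (161.2+204.6)/2 × 2 = 365.8
  [2.5→4.5]: (204.6+116.9)/2 × 2 = 321.5
  [4.5→6]: (116.9+72.9)/2 × 1.5 = 142.35
  [6→9]: (72.9+27.7)/2 × 3 = 150.9
  Sum = 1020.85 µg/L·h
Extrapolated tail: C_last / k_e = 27.7 / 0.323 = 85.759
AUC_0→∞ = 1020.85 + 85.759 = 1106.609 µg/L·h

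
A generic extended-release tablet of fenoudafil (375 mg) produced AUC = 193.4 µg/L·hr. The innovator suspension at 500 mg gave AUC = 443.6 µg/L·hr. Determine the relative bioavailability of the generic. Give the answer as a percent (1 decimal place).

F_rel = 58.1%

F_rel = (AUC_test/D_test) / (AUC_ref/D_ref)
      = (193.4/375) / (443.6/500)
      = 0.515733 / 0.8872 = 0.5813 = 58.13%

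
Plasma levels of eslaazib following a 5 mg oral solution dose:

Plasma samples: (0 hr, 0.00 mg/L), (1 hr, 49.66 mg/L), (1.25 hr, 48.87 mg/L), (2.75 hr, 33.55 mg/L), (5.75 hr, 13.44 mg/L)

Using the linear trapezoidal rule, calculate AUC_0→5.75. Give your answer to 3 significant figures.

AUC = 169 mg/L·hr

Trapezoidal AUC_0→5.75:
  [0→1]: (0.00+49.66)/2 × 1 = 24.83
  [1→1.25]: (49.66+48.87)/2 × 0.25 = 12.31625
  [1.25→2.75]: (48.87+33.55)/2 × 1.5 = 61.815
  [2.75→5.75]: (33.55+13.44)/2 × 3 = 70.485
  Sum = 169.44625 mg/L·hr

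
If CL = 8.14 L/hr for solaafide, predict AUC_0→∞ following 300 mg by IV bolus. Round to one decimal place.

AUC_0→∞ = Dose_iv / CL
        = 300 / 8.14 = 36.855 mg/L·hr

AUC = 36.9 mg/L·hr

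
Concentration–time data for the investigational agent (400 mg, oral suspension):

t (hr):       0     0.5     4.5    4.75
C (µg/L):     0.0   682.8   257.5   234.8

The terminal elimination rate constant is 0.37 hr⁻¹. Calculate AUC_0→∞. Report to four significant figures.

AUC = 2747 µg/L·hr

Trapezoidal AUC_0→4.75:
  [0→0.5]: (0.0+682.8)/2 × 0.5 = 170.7
  [0.5→4.5]: (682.8+257.5)/2 × 4 = 1880.6
  [4.5→4.75]: (257.5+234.8)/2 × 0.25 = 61.5375
  Sum = 2112.8375 µg/L·hr
Extrapolated tail: C_last / k_e = 234.8 / 0.37 = 634.595
AUC_0→∞ = 2112.8375 + 634.595 = 2747.4325 µg/L·hr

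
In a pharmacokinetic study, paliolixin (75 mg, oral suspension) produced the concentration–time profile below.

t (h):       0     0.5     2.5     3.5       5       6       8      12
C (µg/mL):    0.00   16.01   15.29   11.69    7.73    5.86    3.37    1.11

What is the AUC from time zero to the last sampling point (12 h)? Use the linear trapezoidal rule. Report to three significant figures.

AUC = 88.3 µg/mL·h

Trapezoidal AUC_0→12:
  [0→0.5]: (0.00+16.01)/2 × 0.5 = 4.0025
  [0.5→2.5]: (16.01+15.29)/2 × 2 = 31.3
  [2.5→3.5]: (15.29+11.69)/2 × 1 = 13.49
  [3.5→5]: (11.69+7.73)/2 × 1.5 = 14.565
  [5→6]: (7.73+5.86)/2 × 1 = 6.795
  [6→8]: (5.86+3.37)/2 × 2 = 9.23
  [8→12]: (3.37+1.11)/2 × 4 = 8.96
  Sum = 88.3425 µg/mL·h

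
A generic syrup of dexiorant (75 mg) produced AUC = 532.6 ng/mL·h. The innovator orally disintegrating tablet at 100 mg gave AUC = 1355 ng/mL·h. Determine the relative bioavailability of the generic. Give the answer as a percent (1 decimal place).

F_rel = 52.4%

F_rel = (AUC_test/D_test) / (AUC_ref/D_ref)
      = (532.6/75) / (1355/100)
      = 7.10133 / 13.55 = 0.5241 = 52.41%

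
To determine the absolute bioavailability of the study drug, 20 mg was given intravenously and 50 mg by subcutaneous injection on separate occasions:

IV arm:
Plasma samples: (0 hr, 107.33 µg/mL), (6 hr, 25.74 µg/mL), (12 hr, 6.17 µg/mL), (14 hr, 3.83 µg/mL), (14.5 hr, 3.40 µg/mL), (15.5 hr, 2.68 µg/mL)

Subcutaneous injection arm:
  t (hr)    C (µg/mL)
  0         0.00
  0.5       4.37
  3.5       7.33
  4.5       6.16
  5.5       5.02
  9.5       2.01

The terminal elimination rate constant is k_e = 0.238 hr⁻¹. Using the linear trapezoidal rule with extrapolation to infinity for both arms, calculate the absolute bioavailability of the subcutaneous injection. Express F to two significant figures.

Trapezoidal AUC_0→15.5 (IV):
  [0→6]: (107.33+25.74)/2 × 6 = 399.21
  [6→12]: (25.74+6.17)/2 × 6 = 95.73
  [12→14]: (6.17+3.83)/2 × 2 = 10.0
  [14→14.5]: (3.83+3.40)/2 × 0.5 = 1.8075
  [14.5→15.5]: (3.40+2.68)/2 × 1 = 3.04
  Sum = 509.7875 µg/mL·hr
IV tail: 2.68/0.238 = 11.261; AUC_iv,0→∞ = 509.7875 + 11.261 = 521.0485 µg/mL·hr
Trapezoidal AUC_0→9.5 (subcutaneous injection):
  [0→0.5]: (0.00+4.37)/2 × 0.5 = 1.0925
  [0.5→3.5]: (4.37+7.33)/2 × 3 = 17.55
  [3.5→4.5]: (7.33+6.16)/2 × 1 = 6.745
  [4.5→5.5]: (6.16+5.02)/2 × 1 = 5.59
  [5.5→9.5]: (5.02+2.01)/2 × 4 = 14.06
  Sum = 45.0375 µg/mL·hr
subcutaneous injection tail: 2.01/0.238 = 8.445; AUC_ev,0→∞ = 45.0375 + 8.445 = 53.4825 µg/mL·hr
F = (AUC_ev/D_ev)/(AUC_iv/D_iv) = (53.4825/50)/(521.0485/20) = 1.06965/26.052425 = 0.0411

F = 0.041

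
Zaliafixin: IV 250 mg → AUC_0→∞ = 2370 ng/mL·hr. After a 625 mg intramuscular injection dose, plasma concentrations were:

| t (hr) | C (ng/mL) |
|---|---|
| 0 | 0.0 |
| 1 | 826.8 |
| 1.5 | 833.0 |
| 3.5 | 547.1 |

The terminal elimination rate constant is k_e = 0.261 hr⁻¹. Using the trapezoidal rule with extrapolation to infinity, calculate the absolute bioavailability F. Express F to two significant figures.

Trapezoidal AUC_0→3.5 (intramuscular injection):
  [0→1]: (0.0+826.8)/2 × 1 = 413.4
  [1→1.5]: (826.8+833.0)/2 × 0.5 = 414.95
  [1.5→3.5]: (833.0+547.1)/2 × 2 = 1380.1
  Sum = 2208.45 ng/mL·hr
Tail: C_last/k_e = 547.1/0.261 = 2096.169
AUC_0→∞ (intramuscular injection) = 2208.45 + 2096.169 = 4304.619 ng/mL·hr
F = (AUC_ev/D_ev)/(AUC_iv/D_iv) = (4304.619/625)/(2370/250) = 6.8873904/9.48 = 0.7265

F = 0.73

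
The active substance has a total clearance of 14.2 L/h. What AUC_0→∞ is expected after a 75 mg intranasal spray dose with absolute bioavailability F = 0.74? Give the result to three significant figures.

AUC_0→∞ = F × Dose / CL
        = 0.74 × 75 / 14.2 = 3.90845 mg/L·h

AUC = 3.91 mg/L·h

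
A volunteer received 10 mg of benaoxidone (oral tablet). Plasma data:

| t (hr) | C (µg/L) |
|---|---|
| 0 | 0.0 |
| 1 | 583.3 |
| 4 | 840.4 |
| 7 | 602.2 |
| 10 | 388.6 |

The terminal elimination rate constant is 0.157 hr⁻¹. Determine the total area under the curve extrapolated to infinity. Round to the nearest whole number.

Trapezoidal AUC_0→10:
  [0→1]: (0.0+583.3)/2 × 1 = 291.65
  [1→4]: (583.3+840.4)/2 × 3 = 2135.55
  [4→7]: (840.4+602.2)/2 × 3 = 2163.9
  [7→10]: (602.2+388.6)/2 × 3 = 1486.2
  Sum = 6077.3 µg/L·hr
Extrapolated tail: C_last / k_e = 388.6 / 0.157 = 2475.159
AUC_0→∞ = 6077.3 + 2475.159 = 8552.459 µg/L·hr

AUC = 8552 µg/L·hr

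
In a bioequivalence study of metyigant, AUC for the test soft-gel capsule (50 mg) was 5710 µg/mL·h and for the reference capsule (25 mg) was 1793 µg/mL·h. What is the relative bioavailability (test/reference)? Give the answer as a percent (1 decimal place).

F_rel = 159.2%

F_rel = (AUC_test/D_test) / (AUC_ref/D_ref)
      = (5710/50) / (1793/25)
      = 114.2 / 71.72 = 1.5923 = 159.23%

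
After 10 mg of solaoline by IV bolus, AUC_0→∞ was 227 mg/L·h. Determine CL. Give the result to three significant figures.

CL = 0.0441 L/h

CL = Dose_iv / AUC_0→∞
   = 10 / 227 = 0.0440529 L/h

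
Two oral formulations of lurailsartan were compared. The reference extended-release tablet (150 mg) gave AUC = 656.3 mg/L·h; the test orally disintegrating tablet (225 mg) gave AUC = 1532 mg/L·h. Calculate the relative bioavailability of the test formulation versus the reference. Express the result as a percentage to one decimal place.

F_rel = (AUC_test/D_test) / (AUC_ref/D_ref)
      = (1532/225) / (656.3/150)
      = 6.80889 / 4.37533 = 1.5562 = 155.62%

F_rel = 155.6%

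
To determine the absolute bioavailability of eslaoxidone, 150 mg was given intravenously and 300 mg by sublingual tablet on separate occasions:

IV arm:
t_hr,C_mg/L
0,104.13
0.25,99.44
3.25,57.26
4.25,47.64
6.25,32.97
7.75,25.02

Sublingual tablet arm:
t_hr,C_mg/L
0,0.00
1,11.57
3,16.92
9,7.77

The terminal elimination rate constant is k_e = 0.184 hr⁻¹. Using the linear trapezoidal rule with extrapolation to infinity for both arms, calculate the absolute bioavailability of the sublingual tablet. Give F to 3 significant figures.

Trapezoidal AUC_0→7.75 (IV):
  [0→0.25]: (104.13+99.44)/2 × 0.25 = 25.44625
  [0.25→3.25]: (99.44+57.26)/2 × 3 = 235.05
  [3.25→4.25]: (57.26+47.64)/2 × 1 = 52.45
  [4.25→6.25]: (47.64+32.97)/2 × 2 = 80.61
  [6.25→7.75]: (32.97+25.02)/2 × 1.5 = 43.4925
  Sum = 437.04875 mg/L·hr
IV tail: 25.02/0.184 = 135.978; AUC_iv,0→∞ = 437.04875 + 135.978 = 573.02675 mg/L·hr
Trapezoidal AUC_0→9 (sublingual tablet):
  [0→1]: (0.00+11.57)/2 × 1 = 5.785
  [1→3]: (11.57+16.92)/2 × 2 = 28.49
  [3→9]: (16.92+7.77)/2 × 6 = 74.07
  Sum = 108.345 mg/L·hr
sublingual tablet tail: 7.77/0.184 = 42.228; AUC_ev,0→∞ = 108.345 + 42.228 = 150.573 mg/L·hr
F = (AUC_ev/D_ev)/(AUC_iv/D_iv) = (150.573/300)/(573.02675/150) = 0.50191/3.82018 = 0.1314

F = 0.131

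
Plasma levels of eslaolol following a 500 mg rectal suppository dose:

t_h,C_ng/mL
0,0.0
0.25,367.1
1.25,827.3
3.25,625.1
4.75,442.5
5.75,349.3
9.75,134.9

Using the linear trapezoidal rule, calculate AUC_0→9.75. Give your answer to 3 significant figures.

AUC = 4260 ng/mL·h

Trapezoidal AUC_0→9.75:
  [0→0.25]: (0.0+367.1)/2 × 0.25 = 45.8875
  [0.25→1.25]: (367.1+827.3)/2 × 1 = 597.2
  [1.25→3.25]: (827.3+625.1)/2 × 2 = 1452.4
  [3.25→4.75]: (625.1+442.5)/2 × 1.5 = 800.7
  [4.75→5.75]: (442.5+349.3)/2 × 1 = 395.9
  [5.75→9.75]: (349.3+134.9)/2 × 4 = 968.4
  Sum = 4260.4875 ng/mL·h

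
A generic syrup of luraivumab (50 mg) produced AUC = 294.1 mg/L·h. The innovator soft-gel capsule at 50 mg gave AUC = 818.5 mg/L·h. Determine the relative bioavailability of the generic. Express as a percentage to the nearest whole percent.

F_rel = (AUC_test/D_test) / (AUC_ref/D_ref)
      = (294.1/50) / (818.5/50)
      = 5.882 / 16.37 = 0.3593 = 35.93%

F_rel = 36%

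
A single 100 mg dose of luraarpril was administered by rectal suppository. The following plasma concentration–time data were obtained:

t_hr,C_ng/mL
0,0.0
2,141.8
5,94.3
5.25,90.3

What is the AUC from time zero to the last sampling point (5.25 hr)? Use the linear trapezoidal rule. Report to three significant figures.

Trapezoidal AUC_0→5.25:
  [0→2]: (0.0+141.8)/2 × 2 = 141.8
  [2→5]: (141.8+94.3)/2 × 3 = 354.15
  [5→5.25]: (94.3+90.3)/2 × 0.25 = 23.075
  Sum = 519.025 ng/mL·hr

AUC = 519 ng/mL·hr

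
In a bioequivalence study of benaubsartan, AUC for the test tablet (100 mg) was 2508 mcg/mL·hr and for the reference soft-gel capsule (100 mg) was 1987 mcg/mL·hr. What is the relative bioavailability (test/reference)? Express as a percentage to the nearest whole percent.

F_rel = 126%

F_rel = (AUC_test/D_test) / (AUC_ref/D_ref)
      = (2508/100) / (1987/100)
      = 25.08 / 19.87 = 1.2622 = 126.22%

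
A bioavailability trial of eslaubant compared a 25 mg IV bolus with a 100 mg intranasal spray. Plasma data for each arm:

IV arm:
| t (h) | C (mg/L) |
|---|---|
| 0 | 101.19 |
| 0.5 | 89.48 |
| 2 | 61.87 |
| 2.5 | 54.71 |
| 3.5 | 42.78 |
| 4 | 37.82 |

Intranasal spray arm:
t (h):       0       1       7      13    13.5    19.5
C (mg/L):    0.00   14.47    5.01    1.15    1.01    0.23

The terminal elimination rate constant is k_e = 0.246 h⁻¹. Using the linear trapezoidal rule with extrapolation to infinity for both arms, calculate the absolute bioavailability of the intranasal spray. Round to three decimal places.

Trapezoidal AUC_0→4 (IV):
  [0→0.5]: (101.19+89.48)/2 × 0.5 = 47.6675
  [0.5→2]: (89.48+61.87)/2 × 1.5 = 113.5125
  [2→2.5]: (61.87+54.71)/2 × 0.5 = 29.145
  [2.5→3.5]: (54.71+42.78)/2 × 1 = 48.745
  [3.5→4]: (42.78+37.82)/2 × 0.5 = 20.15
  Sum = 259.22 mg/L·h
IV tail: 37.82/0.246 = 153.740; AUC_iv,0→∞ = 259.22 + 153.740 = 412.96 mg/L·h
Trapezoidal AUC_0→19.5 (intranasal spray):
  [0→1]: (0.00+14.47)/2 × 1 = 7.235
  [1→7]: (14.47+5.01)/2 × 6 = 58.44
  [7→13]: (5.01+1.15)/2 × 6 = 18.48
  [13→13.5]: (1.15+1.01)/2 × 0.5 = 0.54
  [13.5→19.5]: (1.01+0.23)/2 × 6 = 3.72
  Sum = 88.415 mg/L·h
intranasal spray tail: 0.23/0.246 = 0.935; AUC_ev,0→∞ = 88.415 + 0.935 = 89.35 mg/L·h
F = (AUC_ev/D_ev)/(AUC_iv/D_iv) = (89.35/100)/(412.96/25) = 0.8935/16.5184 = 0.0541

F = 0.054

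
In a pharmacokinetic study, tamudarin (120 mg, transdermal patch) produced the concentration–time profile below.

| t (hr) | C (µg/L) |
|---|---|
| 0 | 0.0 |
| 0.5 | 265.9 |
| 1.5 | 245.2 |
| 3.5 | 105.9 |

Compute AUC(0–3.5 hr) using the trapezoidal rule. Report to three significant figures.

AUC = 673 µg/L·hr

Trapezoidal AUC_0→3.5:
  [0→0.5]: (0.0+265.9)/2 × 0.5 = 66.475
  [0.5→1.5]: (265.9+245.2)/2 × 1 = 255.55
  [1.5→3.5]: (245.2+105.9)/2 × 2 = 351.1
  Sum = 673.125 µg/L·hr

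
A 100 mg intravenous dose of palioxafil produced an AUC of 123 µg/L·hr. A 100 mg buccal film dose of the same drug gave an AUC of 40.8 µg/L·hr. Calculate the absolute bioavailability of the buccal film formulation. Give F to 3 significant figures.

F = (AUC_ev / D_ev) / (AUC_iv / D_iv)
  = (40.8/100) / (123/100)
  = 0.408 / 1.23 = 0.3317

F = 0.332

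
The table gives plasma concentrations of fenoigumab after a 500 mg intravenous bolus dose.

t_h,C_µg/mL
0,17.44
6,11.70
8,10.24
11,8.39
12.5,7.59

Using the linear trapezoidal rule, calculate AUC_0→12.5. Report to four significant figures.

AUC = 149.3 µg/mL·h

Trapezoidal AUC_0→12.5:
  [0→6]: (17.44+11.70)/2 × 6 = 87.42
  [6→8]: (11.70+10.24)/2 × 2 = 21.94
  [8→11]: (10.24+8.39)/2 × 3 = 27.945
  [11→12.5]: (8.39+7.59)/2 × 1.5 = 11.985
  Sum = 149.29 µg/mL·h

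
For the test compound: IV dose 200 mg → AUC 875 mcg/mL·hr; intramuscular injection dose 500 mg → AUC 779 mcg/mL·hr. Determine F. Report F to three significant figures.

F = 0.356

F = (AUC_ev / D_ev) / (AUC_iv / D_iv)
  = (779/500) / (875/200)
  = 1.558 / 4.375 = 0.3561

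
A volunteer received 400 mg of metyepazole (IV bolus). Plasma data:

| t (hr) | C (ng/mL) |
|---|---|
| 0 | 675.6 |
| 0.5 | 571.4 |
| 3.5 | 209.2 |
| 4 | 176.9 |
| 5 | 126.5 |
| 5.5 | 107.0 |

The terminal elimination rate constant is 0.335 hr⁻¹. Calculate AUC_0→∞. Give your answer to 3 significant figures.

Trapezoidal AUC_0→5.5:
  [0→0.5]: (675.6+571.4)/2 × 0.5 = 311.75
  [0.5→3.5]: (571.4+209.2)/2 × 3 = 1170.9
  [3.5→4]: (209.2+176.9)/2 × 0.5 = 96.525
  [4→5]: (176.9+126.5)/2 × 1 = 151.7
  [5→5.5]: (126.5+107.0)/2 × 0.5 = 58.375
  Sum = 1789.25 ng/mL·hr
Extrapolated tail: C_last / k_e = 107.0 / 0.335 = 319.403
AUC_0→∞ = 1789.25 + 319.403 = 2108.653 ng/mL·hr

AUC = 2110 ng/mL·hr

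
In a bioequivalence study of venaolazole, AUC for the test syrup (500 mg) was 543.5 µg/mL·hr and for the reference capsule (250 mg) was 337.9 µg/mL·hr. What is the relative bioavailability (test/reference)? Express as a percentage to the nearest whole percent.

F_rel = 80%

F_rel = (AUC_test/D_test) / (AUC_ref/D_ref)
      = (543.5/500) / (337.9/250)
      = 1.087 / 1.3516 = 0.8042 = 80.42%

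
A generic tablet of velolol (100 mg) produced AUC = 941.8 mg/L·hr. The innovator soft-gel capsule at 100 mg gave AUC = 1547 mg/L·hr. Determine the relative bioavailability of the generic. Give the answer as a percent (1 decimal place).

F_rel = 60.9%

F_rel = (AUC_test/D_test) / (AUC_ref/D_ref)
      = (941.8/100) / (1547/100)
      = 9.418 / 15.47 = 0.6088 = 60.88%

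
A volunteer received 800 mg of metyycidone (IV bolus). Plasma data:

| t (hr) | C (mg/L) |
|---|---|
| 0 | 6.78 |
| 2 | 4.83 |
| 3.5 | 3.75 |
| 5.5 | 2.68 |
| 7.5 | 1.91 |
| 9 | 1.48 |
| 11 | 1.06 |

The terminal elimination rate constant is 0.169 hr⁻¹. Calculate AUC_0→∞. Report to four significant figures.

AUC = 40.42 mg/L·hr

Trapezoidal AUC_0→11:
  [0→2]: (6.78+4.83)/2 × 2 = 11.61
  [2→3.5]: (4.83+3.75)/2 × 1.5 = 6.435
  [3.5→5.5]: (3.75+2.68)/2 × 2 = 6.43
  [5.5→7.5]: (2.68+1.91)/2 × 2 = 4.59
  [7.5→9]: (1.91+1.48)/2 × 1.5 = 2.5425
  [9→11]: (1.48+1.06)/2 × 2 = 2.54
  Sum = 34.1475 mg/L·hr
Extrapolated tail: C_last / k_e = 1.06 / 0.169 = 6.272
AUC_0→∞ = 34.1475 + 6.272 = 40.4195 mg/L·hr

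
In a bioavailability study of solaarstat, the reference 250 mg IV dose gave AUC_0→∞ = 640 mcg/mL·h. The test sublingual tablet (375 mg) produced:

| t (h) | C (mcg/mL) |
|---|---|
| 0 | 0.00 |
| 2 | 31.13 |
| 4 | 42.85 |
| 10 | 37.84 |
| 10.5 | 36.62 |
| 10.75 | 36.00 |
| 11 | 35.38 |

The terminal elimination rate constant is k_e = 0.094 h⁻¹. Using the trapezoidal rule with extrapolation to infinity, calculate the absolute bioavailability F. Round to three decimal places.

F = 0.792

Trapezoidal AUC_0→11 (sublingual tablet):
  [0→2]: (0.00+31.13)/2 × 2 = 31.13
  [2→4]: (31.13+42.85)/2 × 2 = 73.98
  [4→10]: (42.85+37.84)/2 × 6 = 242.07
  [10→10.5]: (37.84+36.62)/2 × 0.5 = 18.615
  [10.5→10.75]: (36.62+36.00)/2 × 0.25 = 9.0775
  [10.75→11]: (36.00+35.38)/2 × 0.25 = 8.9225
  Sum = 383.795 mcg/mL·h
Tail: C_last/k_e = 35.38/0.094 = 376.383
AUC_0→∞ (sublingual tablet) = 383.795 + 376.383 = 760.178 mcg/mL·h
F = (AUC_ev/D_ev)/(AUC_iv/D_iv) = (760.178/375)/(640/250) = 2.02714/2.56 = 0.7919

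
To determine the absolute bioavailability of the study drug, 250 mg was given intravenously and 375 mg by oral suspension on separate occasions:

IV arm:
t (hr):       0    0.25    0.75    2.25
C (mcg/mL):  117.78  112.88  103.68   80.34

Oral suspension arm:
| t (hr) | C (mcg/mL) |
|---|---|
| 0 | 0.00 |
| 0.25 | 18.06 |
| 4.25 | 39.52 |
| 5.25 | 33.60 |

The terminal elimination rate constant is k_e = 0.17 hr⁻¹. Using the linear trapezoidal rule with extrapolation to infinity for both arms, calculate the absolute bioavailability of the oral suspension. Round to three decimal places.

F = 0.338

Trapezoidal AUC_0→2.25 (IV):
  [0→0.25]: (117.78+112.88)/2 × 0.25 = 28.8325
  [0.25→0.75]: (112.88+103.68)/2 × 0.5 = 54.14
  [0.75→2.25]: (103.68+80.34)/2 × 1.5 = 138.015
  Sum = 220.9875 mcg/mL·hr
IV tail: 80.34/0.17 = 472.588; AUC_iv,0→∞ = 220.9875 + 472.588 = 693.5755 mcg/mL·hr
Trapezoidal AUC_0→5.25 (oral suspension):
  [0→0.25]: (0.00+18.06)/2 × 0.25 = 2.2575
  [0.25→4.25]: (18.06+39.52)/2 × 4 = 115.16
  [4.25→5.25]: (39.52+33.60)/2 × 1 = 36.56
  Sum = 153.9775 mcg/mL·hr
oral suspension tail: 33.60/0.17 = 197.647; AUC_ev,0→∞ = 153.9775 + 197.647 = 351.6245 mcg/mL·hr
F = (AUC_ev/D_ev)/(AUC_iv/D_iv) = (351.6245/375)/(693.5755/250) = 0.937665/2.774302 = 0.3380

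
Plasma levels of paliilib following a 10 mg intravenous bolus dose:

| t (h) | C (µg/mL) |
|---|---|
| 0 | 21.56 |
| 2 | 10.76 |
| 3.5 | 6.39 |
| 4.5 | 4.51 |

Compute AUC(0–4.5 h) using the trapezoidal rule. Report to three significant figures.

Trapezoidal AUC_0→4.5:
  [0→2]: (21.56+10.76)/2 × 2 = 32.32
  [2→3.5]: (10.76+6.39)/2 × 1.5 = 12.8625
  [3.5→4.5]: (6.39+4.51)/2 × 1 = 5.45
  Sum = 50.6325 µg/mL·h

AUC = 50.6 µg/mL·h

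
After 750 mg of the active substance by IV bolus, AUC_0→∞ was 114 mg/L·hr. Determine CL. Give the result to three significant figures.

CL = Dose_iv / AUC_0→∞
   = 750 / 114 = 6.57895 L/hr

CL = 6.58 L/hr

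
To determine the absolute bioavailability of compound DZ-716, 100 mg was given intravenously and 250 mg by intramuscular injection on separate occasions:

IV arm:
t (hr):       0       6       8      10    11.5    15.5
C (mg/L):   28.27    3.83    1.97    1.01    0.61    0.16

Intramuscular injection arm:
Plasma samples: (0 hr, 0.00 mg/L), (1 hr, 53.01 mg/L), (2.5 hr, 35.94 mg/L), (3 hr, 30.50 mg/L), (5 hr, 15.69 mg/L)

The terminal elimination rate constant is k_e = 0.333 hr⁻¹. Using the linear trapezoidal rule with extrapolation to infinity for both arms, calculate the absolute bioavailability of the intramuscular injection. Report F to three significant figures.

F = 0.750

Trapezoidal AUC_0→15.5 (IV):
  [0→6]: (28.27+3.83)/2 × 6 = 96.3
  [6→8]: (3.83+1.97)/2 × 2 = 5.8
  [8→10]: (1.97+1.01)/2 × 2 = 2.98
  [10→11.5]: (1.01+0.61)/2 × 1.5 = 1.215
  [11.5→15.5]: (0.61+0.16)/2 × 4 = 1.54
  Sum = 107.835 mg/L·hr
IV tail: 0.16/0.333 = 0.480; AUC_iv,0→∞ = 107.835 + 0.480 = 108.315 mg/L·hr
Trapezoidal AUC_0→5 (intramuscular injection):
  [0→1]: (0.00+53.01)/2 × 1 = 26.505
  [1→2.5]: (53.01+35.94)/2 × 1.5 = 66.7125
  [2.5→3]: (35.94+30.50)/2 × 0.5 = 16.61
  [3→5]: (30.50+15.69)/2 × 2 = 46.19
  Sum = 156.0175 mg/L·hr
intramuscular injection tail: 15.69/0.333 = 47.117; AUC_ev,0→∞ = 156.0175 + 47.117 = 203.1345 mg/L·hr
F = (AUC_ev/D_ev)/(AUC_iv/D_iv) = (203.1345/250)/(108.315/100) = 0.812538/1.08315 = 0.7502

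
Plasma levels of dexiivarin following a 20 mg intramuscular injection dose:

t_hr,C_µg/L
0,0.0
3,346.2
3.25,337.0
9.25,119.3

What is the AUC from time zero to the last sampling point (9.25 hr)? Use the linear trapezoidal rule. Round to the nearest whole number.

AUC = 1974 µg/L·hr

Trapezoidal AUC_0→9.25:
  [0→3]: (0.0+346.2)/2 × 3 = 519.3
  [3→3.25]: (346.2+337.0)/2 × 0.25 = 85.4
  [3.25→9.25]: (337.0+119.3)/2 × 6 = 1368.9
  Sum = 1973.6 µg/L·hr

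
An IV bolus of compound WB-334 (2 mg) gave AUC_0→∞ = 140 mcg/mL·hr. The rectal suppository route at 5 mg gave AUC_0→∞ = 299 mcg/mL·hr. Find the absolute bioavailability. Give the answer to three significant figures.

F = (AUC_ev / D_ev) / (AUC_iv / D_iv)
  = (299/5) / (140/2)
  = 59.8 / 70 = 0.8543

F = 0.854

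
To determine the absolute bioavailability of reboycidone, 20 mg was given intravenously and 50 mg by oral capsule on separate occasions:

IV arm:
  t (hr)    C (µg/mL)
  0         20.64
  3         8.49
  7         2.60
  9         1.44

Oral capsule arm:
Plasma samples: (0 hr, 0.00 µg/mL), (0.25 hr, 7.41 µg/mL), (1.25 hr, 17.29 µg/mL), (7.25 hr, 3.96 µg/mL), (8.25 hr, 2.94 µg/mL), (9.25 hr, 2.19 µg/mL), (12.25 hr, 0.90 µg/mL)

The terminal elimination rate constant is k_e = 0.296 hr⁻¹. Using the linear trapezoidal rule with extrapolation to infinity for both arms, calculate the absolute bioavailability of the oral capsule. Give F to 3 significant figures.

Trapezoidal AUC_0→9 (IV):
  [0→3]: (20.64+8.49)/2 × 3 = 43.695
  [3→7]: (8.49+2.60)/2 × 4 = 22.18
  [7→9]: (2.60+1.44)/2 × 2 = 4.04
  Sum = 69.915 µg/mL·hr
IV tail: 1.44/0.296 = 4.865; AUC_iv,0→∞ = 69.915 + 4.865 = 74.78 µg/mL·hr
Trapezoidal AUC_0→12.25 (oral capsule):
  [0→0.25]: (0.00+7.41)/2 × 0.25 = 0.92625
  [0.25→1.25]: (7.41+17.29)/2 × 1 = 12.35
  [1.25→7.25]: (17.29+3.96)/2 × 6 = 63.75
  [7.25→8.25]: (3.96+2.94)/2 × 1 = 3.45
  [8.25→9.25]: (2.94+2.19)/2 × 1 = 2.565
  [9.25→12.25]: (2.19+0.90)/2 × 3 = 4.635
  Sum = 87.67625 µg/mL·hr
oral capsule tail: 0.90/0.296 = 3.041; AUC_ev,0→∞ = 87.67625 + 3.041 = 90.71725 µg/mL·hr
F = (AUC_ev/D_ev)/(AUC_iv/D_iv) = (90.71725/50)/(74.78/20) = 1.814345/3.739 = 0.4852

F = 0.485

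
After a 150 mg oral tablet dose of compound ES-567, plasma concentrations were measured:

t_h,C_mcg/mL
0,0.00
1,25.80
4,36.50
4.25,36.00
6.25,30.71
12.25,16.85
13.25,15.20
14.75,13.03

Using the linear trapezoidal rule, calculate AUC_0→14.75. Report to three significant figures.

Trapezoidal AUC_0→14.75:
  [0→1]: (0.00+25.80)/2 × 1 = 12.9
  [1→4]: (25.80+36.50)/2 × 3 = 93.45
  [4→4.25]: (36.50+36.00)/2 × 0.25 = 9.0625
  [4.25→6.25]: (36.00+30.71)/2 × 2 = 66.71
  [6.25→12.25]: (30.71+16.85)/2 × 6 = 142.68
  [12.25→13.25]: (16.85+15.20)/2 × 1 = 16.025
  [13.25→14.75]: (15.20+13.03)/2 × 1.5 = 21.1725
  Sum = 362.0 mcg/mL·h

AUC = 362 mcg/mL·h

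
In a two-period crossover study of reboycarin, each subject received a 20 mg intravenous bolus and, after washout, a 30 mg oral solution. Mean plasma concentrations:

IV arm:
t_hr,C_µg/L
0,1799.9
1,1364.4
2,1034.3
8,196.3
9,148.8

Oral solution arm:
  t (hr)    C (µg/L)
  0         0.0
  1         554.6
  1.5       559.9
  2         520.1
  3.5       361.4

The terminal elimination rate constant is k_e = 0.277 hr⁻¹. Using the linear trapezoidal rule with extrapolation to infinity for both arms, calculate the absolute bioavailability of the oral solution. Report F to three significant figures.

F = 0.259

Trapezoidal AUC_0→9 (IV):
  [0→1]: (1799.9+1364.4)/2 × 1 = 1582.15
  [1→2]: (1364.4+1034.3)/2 × 1 = 1199.35
  [2→8]: (1034.3+196.3)/2 × 6 = 3691.8
  [8→9]: (196.3+148.8)/2 × 1 = 172.55
  Sum = 6645.85 µg/L·hr
IV tail: 148.8/0.277 = 537.184; AUC_iv,0→∞ = 6645.85 + 537.184 = 7183.034 µg/L·hr
Trapezoidal AUC_0→3.5 (oral solution):
  [0→1]: (0.0+554.6)/2 × 1 = 277.3
  [1→1.5]: (554.6+559.9)/2 × 0.5 = 278.625
  [1.5→2]: (559.9+520.1)/2 × 0.5 = 270.0
  [2→3.5]: (520.1+361.4)/2 × 1.5 = 661.125
  Sum = 1487.05 µg/L·hr
oral solution tail: 361.4/0.277 = 1304.693; AUC_ev,0→∞ = 1487.05 + 1304.693 = 2791.743 µg/L·hr
F = (AUC_ev/D_ev)/(AUC_iv/D_iv) = (2791.743/30)/(7183.034/20) = 93.0581/359.1517 = 0.2591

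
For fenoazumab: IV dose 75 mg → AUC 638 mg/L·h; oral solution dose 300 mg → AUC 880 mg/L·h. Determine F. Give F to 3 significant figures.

F = (AUC_ev / D_ev) / (AUC_iv / D_iv)
  = (880/300) / (638/75)
  = 2.93333 / 8.50667 = 0.3448

F = 0.345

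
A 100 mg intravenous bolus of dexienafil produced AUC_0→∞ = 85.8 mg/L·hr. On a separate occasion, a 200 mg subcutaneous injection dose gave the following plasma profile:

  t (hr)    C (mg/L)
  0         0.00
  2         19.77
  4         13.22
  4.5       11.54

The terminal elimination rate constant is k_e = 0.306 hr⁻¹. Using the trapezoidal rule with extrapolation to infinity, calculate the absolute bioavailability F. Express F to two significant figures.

Trapezoidal AUC_0→4.5 (subcutaneous injection):
  [0→2]: (0.00+19.77)/2 × 2 = 19.77
  [2→4]: (19.77+13.22)/2 × 2 = 32.99
  [4→4.5]: (13.22+11.54)/2 × 0.5 = 6.19
  Sum = 58.95 mg/L·hr
Tail: C_last/k_e = 11.54/0.306 = 37.712
AUC_0→∞ (subcutaneous injection) = 58.95 + 37.712 = 96.662 mg/L·hr
F = (AUC_ev/D_ev)/(AUC_iv/D_iv) = (96.662/200)/(85.8/100) = 0.48331/0.858 = 0.5633

F = 0.56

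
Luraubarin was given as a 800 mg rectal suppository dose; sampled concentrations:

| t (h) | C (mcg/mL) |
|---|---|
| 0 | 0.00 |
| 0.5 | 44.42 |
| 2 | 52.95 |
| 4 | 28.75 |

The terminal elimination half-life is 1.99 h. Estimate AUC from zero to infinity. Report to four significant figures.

Trapezoidal AUC_0→4:
  [0→0.5]: (0.00+44.42)/2 × 0.5 = 11.105
  [0.5→2]: (44.42+52.95)/2 × 1.5 = 73.0275
  [2→4]: (52.95+28.75)/2 × 2 = 81.7
  Sum = 165.8325 mcg/mL·h
k_e = ln2 / t½ = 0.693147 / 1.99 = 0.3483 h^-1
Extrapolated tail: C_last / k_e = 28.75 / 0.3483 = 82.544
AUC_0→∞ = 165.8325 + 82.544 = 248.3765 mcg/mL·h

AUC = 248.4 mcg/mL·h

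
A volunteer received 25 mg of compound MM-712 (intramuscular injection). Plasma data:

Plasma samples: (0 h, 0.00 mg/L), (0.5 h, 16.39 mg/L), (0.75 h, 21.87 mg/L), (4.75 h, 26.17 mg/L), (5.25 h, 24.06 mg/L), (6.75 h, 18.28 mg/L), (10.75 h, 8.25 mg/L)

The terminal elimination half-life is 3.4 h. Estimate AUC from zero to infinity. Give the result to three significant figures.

Trapezoidal AUC_0→10.75:
  [0→0.5]: (0.00+16.39)/2 × 0.5 = 4.0975
  [0.5→0.75]: (16.39+21.87)/2 × 0.25 = 4.7825
  [0.75→4.75]: (21.87+26.17)/2 × 4 = 96.08
  [4.75→5.25]: (26.17+24.06)/2 × 0.5 = 12.5575
  [5.25→6.75]: (24.06+18.28)/2 × 1.5 = 31.755
  [6.75→10.75]: (18.28+8.25)/2 × 4 = 53.06
  Sum = 202.3325 mg/L·h
k_e = ln2 / t½ = 0.693147 / 3.4 = 0.2039 h^-1
Extrapolated tail: C_last / k_e = 8.25 / 0.2039 = 40.461
AUC_0→∞ = 202.3325 + 40.461 = 242.7935 mg/L·h

AUC = 243 mg/L·h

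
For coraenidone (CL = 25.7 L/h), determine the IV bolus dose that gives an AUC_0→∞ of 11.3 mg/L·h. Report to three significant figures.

Dose_iv = CL × AUC_0→∞
     = 25.7 × 11.3 = 290.41 mg

Dose = 290 mg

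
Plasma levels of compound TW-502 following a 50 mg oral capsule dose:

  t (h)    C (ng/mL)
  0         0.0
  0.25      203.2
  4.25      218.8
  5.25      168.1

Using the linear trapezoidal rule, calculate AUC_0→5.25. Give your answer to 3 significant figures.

Trapezoidal AUC_0→5.25:
  [0→0.25]: (0.0+203.2)/2 × 0.25 = 25.4
  [0.25→4.25]: (203.2+218.8)/2 × 4 = 844.0
  [4.25→5.25]: (218.8+168.1)/2 × 1 = 193.45
  Sum = 1062.85 ng/mL·h

AUC = 1060 ng/mL·h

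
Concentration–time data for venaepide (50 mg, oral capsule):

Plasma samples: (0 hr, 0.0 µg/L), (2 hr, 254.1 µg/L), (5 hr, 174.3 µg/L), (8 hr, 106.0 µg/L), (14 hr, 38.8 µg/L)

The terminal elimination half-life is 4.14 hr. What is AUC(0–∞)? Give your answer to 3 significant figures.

AUC = 1980 µg/L·hr

Trapezoidal AUC_0→14:
  [0→2]: (0.0+254.1)/2 × 2 = 254.1
  [2→5]: (254.1+174.3)/2 × 3 = 642.6
  [5→8]: (174.3+106.0)/2 × 3 = 420.45
  [8→14]: (106.0+38.8)/2 × 6 = 434.4
  Sum = 1751.55 µg/L·hr
k_e = ln2 / t½ = 0.693147 / 4.14 = 0.1674 hr^-1
Extrapolated tail: C_last / k_e = 38.8 / 0.1674 = 231.780
AUC_0→∞ = 1751.55 + 231.780 = 1983.33 µg/L·hr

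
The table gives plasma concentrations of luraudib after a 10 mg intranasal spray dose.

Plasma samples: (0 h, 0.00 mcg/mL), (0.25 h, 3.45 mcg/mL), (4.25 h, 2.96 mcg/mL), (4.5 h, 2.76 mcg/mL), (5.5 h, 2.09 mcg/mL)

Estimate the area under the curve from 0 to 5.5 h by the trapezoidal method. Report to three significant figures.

AUC = 16.4 mcg/mL·h

Trapezoidal AUC_0→5.5:
  [0→0.25]: (0.00+3.45)/2 × 0.25 = 0.43125
  [0.25→4.25]: (3.45+2.96)/2 × 4 = 12.82
  [4.25→4.5]: (2.96+2.76)/2 × 0.25 = 0.715
  [4.5→5.5]: (2.76+2.09)/2 × 1 = 2.425
  Sum = 16.39125 mcg/mL·h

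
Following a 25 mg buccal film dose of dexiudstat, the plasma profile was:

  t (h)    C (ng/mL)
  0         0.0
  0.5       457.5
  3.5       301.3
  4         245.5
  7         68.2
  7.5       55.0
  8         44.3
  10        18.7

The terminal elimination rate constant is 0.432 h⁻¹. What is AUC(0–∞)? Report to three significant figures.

AUC = 2020 ng/mL·h

Trapezoidal AUC_0→10:
  [0→0.5]: (0.0+457.5)/2 × 0.5 = 114.375
  [0.5→3.5]: (457.5+301.3)/2 × 3 = 1138.2
  [3.5→4]: (301.3+245.5)/2 × 0.5 = 136.7
  [4→7]: (245.5+68.2)/2 × 3 = 470.55
  [7→7.5]: (68.2+55.0)/2 × 0.5 = 30.8
  [7.5→8]: (55.0+44.3)/2 × 0.5 = 24.825
  [8→10]: (44.3+18.7)/2 × 2 = 63.0
  Sum = 1978.45 ng/mL·h
Extrapolated tail: C_last / k_e = 18.7 / 0.432 = 43.287
AUC_0→∞ = 1978.45 + 43.287 = 2021.737 ng/mL·h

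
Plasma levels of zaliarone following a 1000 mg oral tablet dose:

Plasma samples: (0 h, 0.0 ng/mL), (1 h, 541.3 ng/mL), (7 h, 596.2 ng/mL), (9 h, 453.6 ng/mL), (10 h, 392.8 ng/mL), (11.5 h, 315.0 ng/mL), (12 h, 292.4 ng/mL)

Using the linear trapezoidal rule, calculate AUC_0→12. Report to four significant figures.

Trapezoidal AUC_0→12:
  [0→1]: (0.0+541.3)/2 × 1 = 270.65
  [1→7]: (541.3+596.2)/2 × 6 = 3412.5
  [7→9]: (596.2+453.6)/2 × 2 = 1049.8
  [9→10]: (453.6+392.8)/2 × 1 = 423.2
  [10→11.5]: (392.8+315.0)/2 × 1.5 = 530.85
  [11.5→12]: (315.0+292.4)/2 × 0.5 = 151.85
  Sum = 5838.85 ng/mL·h

AUC = 5839 ng/mL·h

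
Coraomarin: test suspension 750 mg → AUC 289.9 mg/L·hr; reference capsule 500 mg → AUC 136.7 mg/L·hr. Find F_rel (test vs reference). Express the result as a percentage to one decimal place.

F_rel = 141.4%

F_rel = (AUC_test/D_test) / (AUC_ref/D_ref)
      = (289.9/750) / (136.7/500)
      = 0.386533 / 0.2734 = 1.4138 = 141.38%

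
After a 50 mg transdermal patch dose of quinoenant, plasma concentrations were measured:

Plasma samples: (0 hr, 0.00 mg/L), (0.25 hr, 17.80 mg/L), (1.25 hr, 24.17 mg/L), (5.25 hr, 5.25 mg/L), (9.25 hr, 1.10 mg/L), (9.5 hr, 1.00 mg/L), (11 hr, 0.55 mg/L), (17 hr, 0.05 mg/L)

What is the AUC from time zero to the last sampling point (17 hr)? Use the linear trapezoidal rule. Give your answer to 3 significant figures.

AUC = 98.0 mg/L·hr

Trapezoidal AUC_0→17:
  [0→0.25]: (0.00+17.80)/2 × 0.25 = 2.225
  [0.25→1.25]: (17.80+24.17)/2 × 1 = 20.985
  [1.25→5.25]: (24.17+5.25)/2 × 4 = 58.84
  [5.25→9.25]: (5.25+1.10)/2 × 4 = 12.7
  [9.25→9.5]: (1.10+1.00)/2 × 0.25 = 0.2625
  [9.5→11]: (1.00+0.55)/2 × 1.5 = 1.1625
  [11→17]: (0.55+0.05)/2 × 6 = 1.8
  Sum = 97.975 mg/L·hr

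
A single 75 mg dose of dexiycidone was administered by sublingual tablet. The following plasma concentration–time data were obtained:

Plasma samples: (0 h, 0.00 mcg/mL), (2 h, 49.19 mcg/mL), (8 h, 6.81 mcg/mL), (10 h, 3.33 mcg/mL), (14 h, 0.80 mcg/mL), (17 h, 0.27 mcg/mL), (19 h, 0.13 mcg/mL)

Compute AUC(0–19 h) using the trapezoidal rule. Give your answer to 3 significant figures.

Trapezoidal AUC_0→19:
  [0→2]: (0.00+49.19)/2 × 2 = 49.19
  [2→8]: (49.19+6.81)/2 × 6 = 168.0
  [8→10]: (6.81+3.33)/2 × 2 = 10.14
  [10→14]: (3.33+0.80)/2 × 4 = 8.26
  [14→17]: (0.80+0.27)/2 × 3 = 1.605
  [17→19]: (0.27+0.13)/2 × 2 = 0.4
  Sum = 237.595 mcg/mL·h

AUC = 238 mcg/mL·h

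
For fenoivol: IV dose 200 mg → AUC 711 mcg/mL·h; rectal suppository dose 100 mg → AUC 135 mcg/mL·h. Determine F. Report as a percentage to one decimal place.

F = 38.0%

F = (AUC_ev / D_ev) / (AUC_iv / D_iv)
  = (135/100) / (711/200)
  = 1.35 / 3.555 = 0.3797
  = 37.97%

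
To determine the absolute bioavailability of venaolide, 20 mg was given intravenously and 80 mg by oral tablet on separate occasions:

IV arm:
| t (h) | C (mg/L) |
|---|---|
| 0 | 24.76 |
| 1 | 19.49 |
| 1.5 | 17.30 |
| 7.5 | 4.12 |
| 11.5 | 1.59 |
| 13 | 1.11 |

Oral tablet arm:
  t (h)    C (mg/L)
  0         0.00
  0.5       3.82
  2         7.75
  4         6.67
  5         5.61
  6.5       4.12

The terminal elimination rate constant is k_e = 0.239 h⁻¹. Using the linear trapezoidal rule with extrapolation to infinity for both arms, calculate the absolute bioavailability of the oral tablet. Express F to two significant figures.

F = 0.12

Trapezoidal AUC_0→13 (IV):
  [0→1]: (24.76+19.49)/2 × 1 = 22.125
  [1→1.5]: (19.49+17.30)/2 × 0.5 = 9.1975
  [1.5→7.5]: (17.30+4.12)/2 × 6 = 64.26
  [7.5→11.5]: (4.12+1.59)/2 × 4 = 11.42
  [11.5→13]: (1.59+1.11)/2 × 1.5 = 2.025
  Sum = 109.0275 mg/L·h
IV tail: 1.11/0.239 = 4.644; AUC_iv,0→∞ = 109.0275 + 4.644 = 113.6715 mg/L·h
Trapezoidal AUC_0→6.5 (oral tablet):
  [0→0.5]: (0.00+3.82)/2 × 0.5 = 0.955
  [0.5→2]: (3.82+7.75)/2 × 1.5 = 8.6775
  [2→4]: (7.75+6.67)/2 × 2 = 14.42
  [4→5]: (6.67+5.61)/2 × 1 = 6.14
  [5→6.5]: (5.61+4.12)/2 × 1.5 = 7.2975
  Sum = 37.49 mg/L·h
oral tablet tail: 4.12/0.239 = 17.238; AUC_ev,0→∞ = 37.49 + 17.238 = 54.728 mg/L·h
F = (AUC_ev/D_ev)/(AUC_iv/D_iv) = (54.728/80)/(113.6715/20) = 0.6841/5.683575 = 0.1204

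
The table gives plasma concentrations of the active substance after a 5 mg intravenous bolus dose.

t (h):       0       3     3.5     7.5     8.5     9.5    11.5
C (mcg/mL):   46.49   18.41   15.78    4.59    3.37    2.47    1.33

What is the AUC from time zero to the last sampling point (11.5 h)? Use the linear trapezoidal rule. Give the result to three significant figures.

AUC = 157 mcg/mL·h

Trapezoidal AUC_0→11.5:
  [0→3]: (46.49+18.41)/2 × 3 = 97.35
  [3→3.5]: (18.41+15.78)/2 × 0.5 = 8.5475
  [3.5→7.5]: (15.78+4.59)/2 × 4 = 40.74
  [7.5→8.5]: (4.59+3.37)/2 × 1 = 3.98
  [8.5→9.5]: (3.37+2.47)/2 × 1 = 2.92
  [9.5→11.5]: (2.47+1.33)/2 × 2 = 3.8
  Sum = 157.3375 mcg/mL·h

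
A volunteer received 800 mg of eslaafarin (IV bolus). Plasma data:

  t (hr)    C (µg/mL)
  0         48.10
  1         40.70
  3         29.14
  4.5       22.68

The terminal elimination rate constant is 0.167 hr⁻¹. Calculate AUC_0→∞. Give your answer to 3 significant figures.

Trapezoidal AUC_0→4.5:
  [0→1]: (48.10+40.70)/2 × 1 = 44.4
  [1→3]: (40.70+29.14)/2 × 2 = 69.84
  [3→4.5]: (29.14+22.68)/2 × 1.5 = 38.865
  Sum = 153.105 µg/mL·hr
Extrapolated tail: C_last / k_e = 22.68 / 0.167 = 135.808
AUC_0→∞ = 153.105 + 135.808 = 288.913 µg/mL·hr

AUC = 289 µg/mL·hr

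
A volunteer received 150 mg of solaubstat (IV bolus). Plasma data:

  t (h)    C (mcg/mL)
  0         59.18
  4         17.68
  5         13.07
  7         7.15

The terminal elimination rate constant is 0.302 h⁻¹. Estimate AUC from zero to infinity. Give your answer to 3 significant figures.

Trapezoidal AUC_0→7:
  [0→4]: (59.18+17.68)/2 × 4 = 153.72
  [4→5]: (17.68+13.07)/2 × 1 = 15.375
  [5→7]: (13.07+7.15)/2 × 2 = 20.22
  Sum = 189.315 mcg/mL·h
Extrapolated tail: C_last / k_e = 7.15 / 0.302 = 23.675
AUC_0→∞ = 189.315 + 23.675 = 212.99 mcg/mL·h

AUC = 213 mcg/mL·h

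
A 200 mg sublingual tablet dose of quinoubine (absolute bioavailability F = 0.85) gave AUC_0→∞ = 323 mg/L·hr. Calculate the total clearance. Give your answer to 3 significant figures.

CL = F × Dose / AUC_0→∞
   = 0.85 × 200 / 323 = 0.526316 L/hr

CL = 0.526 L/hr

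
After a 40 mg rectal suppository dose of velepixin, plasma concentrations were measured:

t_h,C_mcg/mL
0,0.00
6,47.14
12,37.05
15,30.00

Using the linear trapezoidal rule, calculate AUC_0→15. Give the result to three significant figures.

Trapezoidal AUC_0→15:
  [0→6]: (0.00+47.14)/2 × 6 = 141.42
  [6→12]: (47.14+37.05)/2 × 6 = 252.57
  [12→15]: (37.05+30.00)/2 × 3 = 100.575
  Sum = 494.565 mcg/mL·h

AUC = 495 mcg/mL·h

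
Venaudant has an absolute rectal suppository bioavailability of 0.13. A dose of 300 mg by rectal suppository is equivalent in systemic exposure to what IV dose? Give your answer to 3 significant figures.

D_iv = 39.0 mg

Systemic exposure from an extravascular dose = F × D_ev, so the equivalent IV dose is F × D_ev.
D_iv = F × D_ev = 0.13 × 300 = 39 mg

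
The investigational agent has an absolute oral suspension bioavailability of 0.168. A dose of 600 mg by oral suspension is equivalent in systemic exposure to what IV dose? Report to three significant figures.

Systemic exposure from an extravascular dose = F × D_ev, so the equivalent IV dose is F × D_ev.
D_iv = F × D_ev = 0.168 × 600 = 100.8 mg

D_iv = 101 mg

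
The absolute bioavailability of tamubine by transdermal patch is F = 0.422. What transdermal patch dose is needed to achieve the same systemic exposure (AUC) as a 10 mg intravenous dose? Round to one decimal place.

D_transdermal = 23.7 mg

For equal systemic exposure: F × D_ev = D_iv
D_ev = D_iv / F = 10 / 0.422 = 23.6967 mg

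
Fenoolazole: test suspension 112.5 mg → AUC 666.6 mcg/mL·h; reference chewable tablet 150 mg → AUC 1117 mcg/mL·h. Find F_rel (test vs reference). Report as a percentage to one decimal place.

F_rel = 79.6%

F_rel = (AUC_test/D_test) / (AUC_ref/D_ref)
      = (666.6/112.5) / (1117/150)
      = 5.92533 / 7.44667 = 0.7957 = 79.57%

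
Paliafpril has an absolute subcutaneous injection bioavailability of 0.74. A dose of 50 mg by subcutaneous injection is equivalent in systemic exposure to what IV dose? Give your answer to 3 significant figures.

Systemic exposure from an extravascular dose = F × D_ev, so the equivalent IV dose is F × D_ev.
D_iv = F × D_ev = 0.74 × 50 = 37 mg

D_iv = 37.0 mg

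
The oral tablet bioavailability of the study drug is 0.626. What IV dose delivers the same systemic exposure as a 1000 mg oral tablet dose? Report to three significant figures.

Systemic exposure from an extravascular dose = F × D_ev, so the equivalent IV dose is F × D_ev.
D_iv = F × D_ev = 0.626 × 1000 = 626 mg

D_iv = 626 mg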